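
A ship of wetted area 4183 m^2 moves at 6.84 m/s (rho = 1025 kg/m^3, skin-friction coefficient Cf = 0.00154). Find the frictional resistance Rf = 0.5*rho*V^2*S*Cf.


Formula: Rf = 0.5 * rho * V^2 * S * Cf
Step 1 — V^2 = 6.84^2 = 46.7856
Step 2 — 0.5 * rho * V^2 = 0.5 * 1025 * 46.7856 = 23977.62
Step 3 — Rf = 23977.62 * 4183 * 0.00154 ≈ 154460 N (5 s.f.)

154460 N


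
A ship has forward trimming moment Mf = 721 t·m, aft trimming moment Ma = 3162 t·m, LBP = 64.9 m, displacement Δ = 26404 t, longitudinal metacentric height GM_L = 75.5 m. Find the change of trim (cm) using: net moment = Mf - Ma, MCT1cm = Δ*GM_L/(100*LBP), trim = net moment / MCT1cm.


Formula: net trimming moment = Mf - Ma; MCT1cm = Δ*GM_L/(100*LBP); trim = net moment / MCT1cm
Step 1 — net trimming moment = 721 - 3162 = -2441 t·m
Step 2 — MCT1cm = 26404 * 75.5 / (100 * 64.9) = 307.1652 t·m/cm
Step 3 — trim = -2441 / 307.1652 ≈ -7.9469 cm (5 s.f.)

-7.9469 cm


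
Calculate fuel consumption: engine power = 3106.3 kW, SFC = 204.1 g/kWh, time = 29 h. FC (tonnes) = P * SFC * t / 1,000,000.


Formula: FC (tonnes) = P * SFC * t / 1,000,000
Step 1 — P * SFC * t = 3106.3 * 204.1 * 29 = 18385879.07 g
Step 2 — FC (tonnes) = 18385879.07 / 1,000,000 ≈ 18.386 tonnes (5 s.f.)

18.386 tonnes


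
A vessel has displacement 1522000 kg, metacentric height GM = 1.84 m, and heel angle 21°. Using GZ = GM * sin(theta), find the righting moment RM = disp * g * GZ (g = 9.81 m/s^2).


Formula: GZ = GM * sin(theta); RM = disp * g * GZ
Step 1 — GZ = 1.84 * sin(21°) = 1.84 * 0.358368 = 0.659397 m
Step 2 — RM = 1522000 * 9.81 * 0.659397 ≈ 9845300 N·m (5 s.f.)

9845300 N·m


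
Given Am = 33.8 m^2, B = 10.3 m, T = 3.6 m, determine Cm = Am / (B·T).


Formula: Cm = Am / (B * T)
Step 1 — B * T = 10.3 * 3.6 = 37.08 m^2
Step 2 — Cm = 33.8 / 37.08 ≈ 0.91154 (5 s.f.)

0.91154


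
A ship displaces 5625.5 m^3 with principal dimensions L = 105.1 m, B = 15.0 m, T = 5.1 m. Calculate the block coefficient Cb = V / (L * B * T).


Formula: Cb = V / (L * B * T)
Step 1 — L * B * T = 105.1 * 15.0 * 5.1 = 8040.15 m^3
Step 2 — Cb = 5625.5 / 8040.15 ≈ 0.69968 (5 s.f.)

0.69968


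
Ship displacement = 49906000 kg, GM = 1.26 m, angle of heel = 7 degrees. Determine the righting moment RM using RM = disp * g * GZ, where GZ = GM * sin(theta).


Formula: GZ = GM * sin(theta); RM = disp * g * GZ
Step 1 — GZ = 1.26 * sin(7°) = 1.26 * 0.121869 = 0.153555 m
Step 2 — RM = 49906000 * 9.81 * 0.153555 ≈ 75177000 N·m (5 s.f.)

75177000 N·m


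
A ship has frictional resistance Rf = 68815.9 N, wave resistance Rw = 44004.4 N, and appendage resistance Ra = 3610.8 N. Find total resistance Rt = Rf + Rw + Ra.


Formula: Rt = Rf + Rw + Ra
Substituting: Rt = 68815.9 + 44004.4 + 3610.8
Result: Rt = 116431.1 N

116431.1 N


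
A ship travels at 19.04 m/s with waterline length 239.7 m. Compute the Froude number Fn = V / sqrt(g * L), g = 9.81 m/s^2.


Formula: Fn = V / sqrt(g * L)
Step 1 — g * L = 9.81 * 239.7 = 2351.457
Step 2 — sqrt(g * L) = sqrt(2351.457) = 48.491824
Step 3 — Fn = 19.04 / 48.491824 ≈ 0.39264 (5 s.f.)

0.39264


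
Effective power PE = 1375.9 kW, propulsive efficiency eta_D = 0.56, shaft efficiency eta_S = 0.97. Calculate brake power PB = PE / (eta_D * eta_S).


Formula: PB = PE / (eta_D * eta_S)
Step 1 — combined efficiency = eta_D * eta_S = 0.56 * 0.97 = 0.5432
Step 2 — PB = 1375.9 / 0.5432 ≈ 2533.0 kW (5 s.f.)

2533.0 kW


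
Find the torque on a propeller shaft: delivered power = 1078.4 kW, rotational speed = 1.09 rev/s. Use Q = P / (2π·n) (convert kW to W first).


Formula: Q = P_W / (2 * pi * n)
Step 1 — P_W = 1078.4 kW * 1000 = 1078400.0 W
Step 2 — 2 * pi * n = 2 * pi * 1.09 = 6.848672
Step 3 — Q = 1078400.0 / 6.848672 ≈ 157460 N·m (5 s.f.)

157460 N·m


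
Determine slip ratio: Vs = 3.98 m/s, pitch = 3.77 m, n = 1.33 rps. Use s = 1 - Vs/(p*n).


Formula: s = 1 - Vs / (p * n)
Step 1 — p * n = 3.77 * 1.33 = 5.0141
Step 2 — Vs / (p*n) = 3.98 / 5.0141 = 0.793762 (6 d.p.)
Step 3 — s = 1 - 0.793762 = 0.206238

0.206238


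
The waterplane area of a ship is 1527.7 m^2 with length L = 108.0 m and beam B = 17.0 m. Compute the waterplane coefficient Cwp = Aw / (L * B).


Formula: Cwp = Aw / (L * B)
Step 1 — L * B = 108.0 * 17.0 = 1836.0 m^2
Step 2 — Cwp = 1527.7 / 1836.0 ≈ 0.83208 (5 s.f.)

0.83208


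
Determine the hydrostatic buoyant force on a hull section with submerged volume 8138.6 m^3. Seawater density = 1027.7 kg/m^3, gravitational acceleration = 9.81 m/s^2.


Formula: Fb = rho * g * V
Substituting: Fb = 1027.7 * 9.81 * 8138.6
Intermediate: 1027.7 * 9.81 = 10081.737
Result: Fb = 10081.737 * 8138.6 ≈ 82051000 N (5 s.f.)

82051000 N


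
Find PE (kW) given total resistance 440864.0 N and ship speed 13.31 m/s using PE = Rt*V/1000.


Formula: PE = Rt * V / 1000 (kW)
Step 1 — PE (W) = 440864.0 * 13.31 = 5867899.84 W
Step 2 — PE (kW) = 5867899.84 / 1000 ≈ 5867.9 kW (5 s.f.)

5867.9 kW


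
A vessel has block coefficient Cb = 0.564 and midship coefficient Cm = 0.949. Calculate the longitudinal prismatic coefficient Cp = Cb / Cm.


Formula: Cp = Cb / Cm
Substituting: Cp = 0.564 / 0.949
Result: Cp ≈ 0.59431 (5 s.f.)

0.59431


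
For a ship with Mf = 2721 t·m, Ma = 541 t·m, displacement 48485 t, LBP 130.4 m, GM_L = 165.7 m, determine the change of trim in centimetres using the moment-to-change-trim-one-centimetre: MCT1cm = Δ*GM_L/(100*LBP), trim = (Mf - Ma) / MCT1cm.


Formula: net trimming moment = Mf - Ma; MCT1cm = Δ*GM_L/(100*LBP); trim = net moment / MCT1cm
Step 1 — net trimming moment = 2721 - 541 = 2180 t·m
Step 2 — MCT1cm = 48485 * 165.7 / (100 * 130.4) = 616.1016 t·m/cm
Step 3 — trim = 2180 / 616.1016 ≈ 3.5384 cm (5 s.f.)

3.5384 cm


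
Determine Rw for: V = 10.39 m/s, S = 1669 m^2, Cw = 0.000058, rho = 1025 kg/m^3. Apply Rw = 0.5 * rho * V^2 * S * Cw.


Formula: Rw = 0.5 * rho * V^2 * S * Cw
Step 1 — V^2 = 10.39^2 = 107.9521
Step 2 — 0.5 * rho * V^2 = 0.5 * 1025 * 107.9521 = 55325.45125
Step 3 — Rw = 55325.45125 * 1669 * 0.000058 ≈ 5355.6 N (5 s.f.)

5355.6 N


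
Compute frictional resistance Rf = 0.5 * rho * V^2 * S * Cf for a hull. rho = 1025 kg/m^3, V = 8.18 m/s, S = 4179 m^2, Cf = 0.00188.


Formula: Rf = 0.5 * rho * V^2 * S * Cf
Step 1 — V^2 = 8.18^2 = 66.9124
Step 2 — 0.5 * rho * V^2 = 0.5 * 1025 * 66.9124 = 34292.605
Step 3 — Rf = 34292.605 * 4179 * 0.00188 ≈ 269420 N (5 s.f.)

269420 N


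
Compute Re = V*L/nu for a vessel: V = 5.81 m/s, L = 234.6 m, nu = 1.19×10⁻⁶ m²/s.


Formula: Re = V * L / nu
Step 1 — V * L = 5.81 * 234.6 = 1363.026 m^2/s
Step 2 — Re = 1363.026 / 1.19e-6 = 1.15e+09

1.15e+09


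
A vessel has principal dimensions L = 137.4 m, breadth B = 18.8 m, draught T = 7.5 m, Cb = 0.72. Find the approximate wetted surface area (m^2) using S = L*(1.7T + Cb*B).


Formula: S = 1.7*L*T + V/T with V = Cb*L*B*T, i.e. S = L * (1.7*T + Cb*B)
Step 1 — 1.7*T = 1.7 * 7.5 = 12.75 m
Step 2 — Cb*B = 0.72 * 18.8 = 13.536 m
Step 3 — 1.7*T + Cb*B = 12.75 + 13.536 = 26.286 m
Step 4 — S = 137.4 * 26.286 ≈ 3611.7 m^2 (5 s.f.)

3611.7 m^2


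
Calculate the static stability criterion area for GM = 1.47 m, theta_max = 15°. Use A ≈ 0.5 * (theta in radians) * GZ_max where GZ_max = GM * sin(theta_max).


Formula: GZ_max = GM * sin(theta); Area = 0.5 * theta_rad * GZ_max
Step 1 — GZ_max = 1.47 * sin(15°) = 1.47 * 0.258819 = 0.380464 m
Step 2 — theta_rad = 15 * pi/180 = 0.261799 rad
Step 3 — Area = 0.5 * 0.261799 * 0.380464 ≈ 0.049803 m·rad (5 s.f.)

0.049803 m·rad


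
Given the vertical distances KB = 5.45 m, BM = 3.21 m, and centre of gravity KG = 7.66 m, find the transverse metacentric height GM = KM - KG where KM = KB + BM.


Formula: GM = KB + BM - KG
Step 1 — KM = KB + BM = 5.45 + 3.21 = 8.66 m
Step 2 — GM = KM - KG = 8.66 - 7.66 = 1.0 m

1.0 m


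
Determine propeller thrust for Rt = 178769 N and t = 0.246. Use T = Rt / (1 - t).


Formula: T = Rt / (1 - t)
Step 1 — (1 - t) = 1 - 0.246 = 0.754
Step 2 — T = 178769 / 0.754 ≈ 237090 N (5 s.f.)

237090 N


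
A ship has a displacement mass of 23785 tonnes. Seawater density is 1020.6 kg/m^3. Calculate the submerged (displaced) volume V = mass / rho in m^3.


Formula: V = mass / rho
Step 1 — convert tonnes to kg: 23785 t * 1000 = 23785000 kg
Step 2 — V = 23785000 / 1020.6 ≈ 23305 m^3 (5 s.f.)

23305 m^3


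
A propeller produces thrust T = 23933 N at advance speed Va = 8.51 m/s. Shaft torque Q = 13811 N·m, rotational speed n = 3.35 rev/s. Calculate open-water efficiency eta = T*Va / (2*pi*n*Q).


Formula: eta = T * Va / (2 * pi * n * Q)
Step 1 — numerator = T * Va = 23933 * 8.51 = 203669.83
Step 2 — 2 * pi * n = 2 * pi * 3.35 = 21.048671
Step 3 — denominator = 21.048671 * 13811 = 290703.2
Step 4 — eta = 203669.83 / 290703.2 ≈ 0.70061 (5 s.f.)

0.70061


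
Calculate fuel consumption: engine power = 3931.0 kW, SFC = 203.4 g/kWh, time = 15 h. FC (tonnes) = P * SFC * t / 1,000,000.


Formula: FC (tonnes) = P * SFC * t / 1,000,000
Step 1 — P * SFC * t = 3931.0 * 203.4 * 15 = 11993481.0 g
Step 2 — FC (tonnes) = 11993481.0 / 1,000,000 ≈ 11.993 tonnes (5 s.f.)

11.993 tonnes


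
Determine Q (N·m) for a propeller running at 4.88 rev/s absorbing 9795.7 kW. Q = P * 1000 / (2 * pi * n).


Formula: Q = P_W / (2 * pi * n)
Step 1 — P_W = 9795.7 kW * 1000 = 9795700.0 W
Step 2 — 2 * pi * n = 2 * pi * 4.88 = 30.661944
Step 3 — Q = 9795700.0 / 30.661944 ≈ 319470 N·m (5 s.f.)

319470 N·m


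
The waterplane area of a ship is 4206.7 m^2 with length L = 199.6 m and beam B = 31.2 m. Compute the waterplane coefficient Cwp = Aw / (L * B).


Formula: Cwp = Aw / (L * B)
Step 1 — L * B = 199.6 * 31.2 = 6227.52 m^2
Step 2 — Cwp = 4206.7 / 6227.52 ≈ 0.67550 (5 s.f.)

0.67550


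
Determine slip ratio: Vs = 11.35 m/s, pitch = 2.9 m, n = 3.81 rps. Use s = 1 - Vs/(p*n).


Formula: s = 1 - Vs / (p * n)
Step 1 — p * n = 2.9 * 3.81 = 11.049
Step 2 — Vs / (p*n) = 11.35 / 11.049 = 1.027242 (6 d.p.)
Step 3 — s = 1 - 1.027242 = -0.027242

-0.027242


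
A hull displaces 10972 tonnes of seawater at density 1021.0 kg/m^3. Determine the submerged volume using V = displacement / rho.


Formula: V = mass / rho
Step 1 — convert tonnes to kg: 10972 t * 1000 = 10972000 kg
Step 2 — V = 10972000 / 1021.0 ≈ 10746 m^3 (5 s.f.)

10746 m^3


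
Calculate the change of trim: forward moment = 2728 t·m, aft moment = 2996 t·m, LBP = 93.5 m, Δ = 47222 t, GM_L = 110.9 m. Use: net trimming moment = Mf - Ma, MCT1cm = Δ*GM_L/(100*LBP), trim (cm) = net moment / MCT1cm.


Formula: net trimming moment = Mf - Ma; MCT1cm = Δ*GM_L/(100*LBP); trim = net moment / MCT1cm
Step 1 — net trimming moment = 2728 - 2996 = -268 t·m
Step 2 — MCT1cm = 47222 * 110.9 / (100 * 93.5) = 560.0984 t·m/cm
Step 3 — trim = -268 / 560.0984 ≈ -0.47849 cm (5 s.f.)

-0.47849 cm


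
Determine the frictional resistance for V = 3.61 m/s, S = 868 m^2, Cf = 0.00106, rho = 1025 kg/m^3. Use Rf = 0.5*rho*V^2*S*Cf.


Formula: Rf = 0.5 * rho * V^2 * S * Cf
Step 1 — V^2 = 3.61^2 = 13.0321
Step 2 — 0.5 * rho * V^2 = 0.5 * 1025 * 13.0321 = 6678.95125
Step 3 — Rf = 6678.95125 * 868 * 0.00106 ≈ 6145.2 N (5 s.f.)

6145.2 N


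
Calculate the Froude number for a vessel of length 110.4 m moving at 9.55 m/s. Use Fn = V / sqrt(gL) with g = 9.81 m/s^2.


Formula: Fn = V / sqrt(g * L)
Step 1 — g * L = 9.81 * 110.4 = 1083.024
Step 2 — sqrt(g * L) = sqrt(1083.024) = 32.90933
Step 3 — Fn = 9.55 / 32.90933 ≈ 0.29019 (5 s.f.)

0.29019


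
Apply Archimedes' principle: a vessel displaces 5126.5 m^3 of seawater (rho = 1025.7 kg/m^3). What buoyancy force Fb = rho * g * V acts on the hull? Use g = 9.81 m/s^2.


Formula: Fb = rho * g * V
Substituting: Fb = 1025.7 * 9.81 * 5126.5
Intermediate: 1025.7 * 9.81 = 10062.117
Result: Fb = 10062.117 * 5126.5 ≈ 51583000 N (5 s.f.)

51583000 N


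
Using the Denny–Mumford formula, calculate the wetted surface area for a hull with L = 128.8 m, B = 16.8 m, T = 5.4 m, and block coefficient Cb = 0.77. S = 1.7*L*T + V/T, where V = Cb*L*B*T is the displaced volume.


Formula: S = 1.7*L*T + V/T with V = Cb*L*B*T, i.e. S = L * (1.7*T + Cb*B)
Step 1 — 1.7*T = 1.7 * 5.4 = 9.18 m
Step 2 — Cb*B = 0.77 * 16.8 = 12.936 m
Step 3 — 1.7*T + Cb*B = 9.18 + 12.936 = 22.116 m
Step 4 — S = 128.8 * 22.116 ≈ 2848.5 m^2 (5 s.f.)

2848.5 m^2


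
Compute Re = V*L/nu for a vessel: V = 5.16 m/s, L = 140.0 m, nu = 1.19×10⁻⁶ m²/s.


Formula: Re = V * L / nu
Step 1 — V * L = 5.16 * 140.0 = 722.4 m^2/s
Step 2 — Re = 722.4 / 1.19e-6 = 6.07e+08

6.07e+08


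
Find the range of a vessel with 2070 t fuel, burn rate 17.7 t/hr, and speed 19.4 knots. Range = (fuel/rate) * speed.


Formula: endurance = fuel / rate; range = endurance * speed
Step 1 — endurance = 2070 / 17.7 = 116.9492 hours
Step 2 — range = 116.9492 * 19.4 ≈ 2268.8 nautical miles (5 s.f.)

2268.8 NM


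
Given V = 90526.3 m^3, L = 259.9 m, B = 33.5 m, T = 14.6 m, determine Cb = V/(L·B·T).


Formula: Cb = V / (L * B * T)
Step 1 — L * B * T = 259.9 * 33.5 * 14.6 = 127117.09 m^3
Step 2 — Cb = 90526.3 / 127117.09 ≈ 0.71215 (5 s.f.)

0.71215


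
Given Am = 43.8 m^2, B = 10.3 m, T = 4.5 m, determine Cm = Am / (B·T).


Formula: Cm = Am / (B * T)
Step 1 — B * T = 10.3 * 4.5 = 46.35 m^2
Step 2 — Cm = 43.8 / 46.35 ≈ 0.94498 (5 s.f.)

0.94498


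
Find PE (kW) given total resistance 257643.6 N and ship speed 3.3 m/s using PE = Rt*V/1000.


Formula: PE = Rt * V / 1000 (kW)
Step 1 — PE (W) = 257643.6 * 3.3 = 850223.88 W
Step 2 — PE (kW) = 850223.88 / 1000 ≈ 850.22 kW (5 s.f.)

850.22 kW


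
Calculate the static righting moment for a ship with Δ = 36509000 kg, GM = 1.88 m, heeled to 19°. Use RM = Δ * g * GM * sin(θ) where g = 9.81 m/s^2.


Formula: GZ = GM * sin(theta); RM = disp * g * GZ
Step 1 — GZ = 1.88 * sin(19°) = 1.88 * 0.325568 = 0.612068 m
Step 2 — RM = 36509000 * 9.81 * 0.612068 ≈ 219210000 N·m (5 s.f.)

219210000 N·m


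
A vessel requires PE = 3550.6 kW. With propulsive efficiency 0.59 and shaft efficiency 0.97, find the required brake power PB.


Formula: PB = PE / (eta_D * eta_S)
Step 1 — combined efficiency = eta_D * eta_S = 0.59 * 0.97 = 0.5723
Step 2 — PB = 3550.6 / 0.5723 ≈ 6204.1 kW (5 s.f.)

6204.1 kW


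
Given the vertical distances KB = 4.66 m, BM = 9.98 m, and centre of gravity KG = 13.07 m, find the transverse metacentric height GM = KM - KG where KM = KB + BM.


Formula: GM = KB + BM - KG
Step 1 — KM = KB + BM = 4.66 + 9.98 = 14.64 m
Step 2 — GM = KM - KG = 14.64 - 13.07 = 1.57 m

1.57 m


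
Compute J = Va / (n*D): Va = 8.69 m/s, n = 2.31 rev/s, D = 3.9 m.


Formula: J = Va / (n * D)
Step 1 — n * D = 2.31 * 3.9 = 9.009
Step 2 — J = 8.69 / 9.009 ≈ 0.96459 (5 s.f.)

0.96459


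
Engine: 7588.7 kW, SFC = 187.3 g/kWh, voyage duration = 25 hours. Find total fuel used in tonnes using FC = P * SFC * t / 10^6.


Formula: FC (tonnes) = P * SFC * t / 1,000,000
Step 1 — P * SFC * t = 7588.7 * 187.3 * 25 = 35534087.75 g
Step 2 — FC (tonnes) = 35534087.75 / 1,000,000 ≈ 35.534 tonnes (5 s.f.)

35.534 tonnes


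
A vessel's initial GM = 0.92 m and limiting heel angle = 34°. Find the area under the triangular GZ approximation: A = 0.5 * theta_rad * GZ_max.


Formula: GZ_max = GM * sin(theta); Area = 0.5 * theta_rad * GZ_max
Step 1 — GZ_max = 0.92 * sin(34°) = 0.92 * 0.559193 = 0.514458 m
Step 2 — theta_rad = 34 * pi/180 = 0.593412 rad
Step 3 — Area = 0.5 * 0.593412 * 0.514458 ≈ 0.15264 m·rad (5 s.f.)

0.15264 m·rad


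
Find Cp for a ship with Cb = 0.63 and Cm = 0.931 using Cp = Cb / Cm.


Formula: Cp = Cb / Cm
Substituting: Cp = 0.63 / 0.931
Result: Cp ≈ 0.67669 (5 s.f.)

0.67669


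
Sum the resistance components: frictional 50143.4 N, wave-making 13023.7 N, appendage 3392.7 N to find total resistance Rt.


Formula: Rt = Rf + Rw + Ra
Substituting: Rt = 50143.4 + 13023.7 + 3392.7
Result: Rt = 66559.8 N

66559.8 N


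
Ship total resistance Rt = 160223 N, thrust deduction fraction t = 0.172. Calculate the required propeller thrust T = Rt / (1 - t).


Formula: T = Rt / (1 - t)
Step 1 — (1 - t) = 1 - 0.172 = 0.828
Step 2 — T = 160223 / 0.828 ≈ 193510 N (5 s.f.)

193510 N


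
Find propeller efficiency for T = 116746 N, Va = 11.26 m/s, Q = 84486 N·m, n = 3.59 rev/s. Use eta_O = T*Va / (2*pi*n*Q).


Formula: eta = T * Va / (2 * pi * n * Q)
Step 1 — numerator = T * Va = 116746 * 11.26 = 1314559.96
Step 2 — 2 * pi * n = 2 * pi * 3.59 = 22.556635
Step 3 — denominator = 22.556635 * 84486 = 1905719.86
Step 4 — eta = 1314559.96 / 1905719.86 ≈ 0.68980 (5 s.f.)

0.68980


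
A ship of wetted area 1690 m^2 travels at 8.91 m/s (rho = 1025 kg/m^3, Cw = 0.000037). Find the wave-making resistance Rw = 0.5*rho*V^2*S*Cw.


Formula: Rw = 0.5 * rho * V^2 * S * Cw
Step 1 — V^2 = 8.91^2 = 79.3881
Step 2 — 0.5 * rho * V^2 = 0.5 * 1025 * 79.3881 = 40686.40125
Step 3 — Rw = 40686.40125 * 1690 * 0.000037 ≈ 2544.1 N (5 s.f.)

2544.1 N


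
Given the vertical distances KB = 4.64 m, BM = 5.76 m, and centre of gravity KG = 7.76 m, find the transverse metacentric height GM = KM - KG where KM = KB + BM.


Formula: GM = KB + BM - KG
Step 1 — KM = KB + BM = 4.64 + 5.76 = 10.4 m
Step 2 — GM = KM - KG = 10.4 - 7.76 = 2.64 m

2.64 m


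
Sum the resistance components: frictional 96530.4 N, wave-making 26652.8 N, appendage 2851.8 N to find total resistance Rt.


Formula: Rt = Rf + Rw + Ra
Substituting: Rt = 96530.4 + 26652.8 + 2851.8
Result: Rt = 126035.0 N

126035.0 N


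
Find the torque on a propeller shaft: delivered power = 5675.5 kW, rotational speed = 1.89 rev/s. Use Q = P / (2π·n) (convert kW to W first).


Formula: Q = P_W / (2 * pi * n)
Step 1 — P_W = 5675.5 kW * 1000 = 5675500.0 W
Step 2 — 2 * pi * n = 2 * pi * 1.89 = 11.87522
Step 3 — Q = 5675500.0 / 11.87522 ≈ 477930 N·m (5 s.f.)

477930 N·m


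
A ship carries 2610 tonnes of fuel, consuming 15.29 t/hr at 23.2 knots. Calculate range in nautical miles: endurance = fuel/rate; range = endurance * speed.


Formula: endurance = fuel / rate; range = endurance * speed
Step 1 — endurance = 2610 / 15.29 = 170.6998 hours
Step 2 — range = 170.6998 * 23.2 ≈ 3960.2 nautical miles (5 s.f.)

3960.2 NM


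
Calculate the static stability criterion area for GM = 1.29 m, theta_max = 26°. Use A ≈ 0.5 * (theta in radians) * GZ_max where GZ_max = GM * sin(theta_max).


Formula: GZ_max = GM * sin(theta); Area = 0.5 * theta_rad * GZ_max
Step 1 — GZ_max = 1.29 * sin(26°) = 1.29 * 0.438371 = 0.565499 m
Step 2 — theta_rad = 26 * pi/180 = 0.453786 rad
Step 3 — Area = 0.5 * 0.453786 * 0.565499 ≈ 0.12831 m·rad (5 s.f.)

0.12831 m·rad


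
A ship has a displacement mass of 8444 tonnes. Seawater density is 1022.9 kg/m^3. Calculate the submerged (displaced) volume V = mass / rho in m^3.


Formula: V = mass / rho
Step 1 — convert tonnes to kg: 8444 t * 1000 = 8444000 kg
Step 2 — V = 8444000 / 1022.9 ≈ 8255.0 m^3 (5 s.f.)

8255.0 m^3


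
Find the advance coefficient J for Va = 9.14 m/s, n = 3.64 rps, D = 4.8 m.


Formula: J = Va / (n * D)
Step 1 — n * D = 3.64 * 4.8 = 17.472
Step 2 — J = 9.14 / 17.472 ≈ 0.52312 (5 s.f.)

0.52312


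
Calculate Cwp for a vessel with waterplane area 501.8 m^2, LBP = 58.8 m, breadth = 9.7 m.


Formula: Cwp = Aw / (L * B)
Step 1 — L * B = 58.8 * 9.7 = 570.36 m^2
Step 2 — Cwp = 501.8 / 570.36 ≈ 0.87980 (5 s.f.)

0.87980


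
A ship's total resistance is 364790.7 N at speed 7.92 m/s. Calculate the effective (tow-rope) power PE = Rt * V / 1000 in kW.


Formula: PE = Rt * V / 1000 (kW)
Step 1 — PE (W) = 364790.7 * 7.92 = 2889142.344 W
Step 2 — PE (kW) = 2889142.344 / 1000 ≈ 2889.1 kW (5 s.f.)

2889.1 kW


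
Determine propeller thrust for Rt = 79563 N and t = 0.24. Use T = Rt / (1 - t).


Formula: T = Rt / (1 - t)
Step 1 — (1 - t) = 1 - 0.24 = 0.76
Step 2 — T = 79563 / 0.76 ≈ 104690 N (5 s.f.)

104690 N


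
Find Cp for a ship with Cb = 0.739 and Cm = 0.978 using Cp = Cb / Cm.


Formula: Cp = Cb / Cm
Substituting: Cp = 0.739 / 0.978
Result: Cp ≈ 0.75562 (5 s.f.)

0.75562


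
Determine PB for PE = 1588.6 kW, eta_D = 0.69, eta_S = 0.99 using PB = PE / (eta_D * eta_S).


Formula: PB = PE / (eta_D * eta_S)
Step 1 — combined efficiency = eta_D * eta_S = 0.69 * 0.99 = 0.6831
Step 2 — PB = 1588.6 / 0.6831 ≈ 2325.6 kW (5 s.f.)

2325.6 kW


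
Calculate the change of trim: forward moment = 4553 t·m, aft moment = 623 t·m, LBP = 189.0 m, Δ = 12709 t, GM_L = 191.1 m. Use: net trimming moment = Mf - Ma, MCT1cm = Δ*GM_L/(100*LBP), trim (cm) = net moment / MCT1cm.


Formula: net trimming moment = Mf - Ma; MCT1cm = Δ*GM_L/(100*LBP); trim = net moment / MCT1cm
Step 1 — net trimming moment = 4553 - 623 = 3930 t·m
Step 2 — MCT1cm = 12709 * 191.1 / (100 * 189.0) = 128.5021 t·m/cm
Step 3 — trim = 3930 / 128.5021 ≈ 30.583 cm (5 s.f.)

30.583 cm


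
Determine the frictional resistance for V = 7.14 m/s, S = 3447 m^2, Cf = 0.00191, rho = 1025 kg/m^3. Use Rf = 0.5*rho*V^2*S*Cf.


Formula: Rf = 0.5 * rho * V^2 * S * Cf
Step 1 — V^2 = 7.14^2 = 50.9796
Step 2 — 0.5 * rho * V^2 = 0.5 * 1025 * 50.9796 = 26127.045
Step 3 — Rf = 26127.045 * 3447 * 0.00191 ≈ 172010 N (5 s.f.)

172010 N


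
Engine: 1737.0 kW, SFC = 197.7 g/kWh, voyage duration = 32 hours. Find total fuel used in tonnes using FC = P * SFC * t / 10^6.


Formula: FC (tonnes) = P * SFC * t / 1,000,000
Step 1 — P * SFC * t = 1737.0 * 197.7 * 32 = 10988956.8 g
Step 2 — FC (tonnes) = 10988956.8 / 1,000,000 ≈ 10.989 tonnes (5 s.f.)

10.989 tonnes


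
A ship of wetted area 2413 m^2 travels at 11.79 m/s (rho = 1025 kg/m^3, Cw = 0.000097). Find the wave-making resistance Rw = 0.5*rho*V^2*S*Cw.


Formula: Rw = 0.5 * rho * V^2 * S * Cw
Step 1 — V^2 = 11.79^2 = 139.0041
Step 2 — 0.5 * rho * V^2 = 0.5 * 1025 * 139.0041 = 71239.60125
Step 3 — Rw = 71239.60125 * 2413 * 0.000097 ≈ 16674 N (5 s.f.)

16674 N


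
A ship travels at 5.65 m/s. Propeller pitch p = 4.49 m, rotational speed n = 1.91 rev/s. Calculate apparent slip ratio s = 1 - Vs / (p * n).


Formula: s = 1 - Vs / (p * n)
Step 1 — p * n = 4.49 * 1.91 = 8.5759
Step 2 — Vs / (p*n) = 5.65 / 8.5759 = 0.658823 (6 d.p.)
Step 3 — s = 1 - 0.658823 = 0.341177

0.341177


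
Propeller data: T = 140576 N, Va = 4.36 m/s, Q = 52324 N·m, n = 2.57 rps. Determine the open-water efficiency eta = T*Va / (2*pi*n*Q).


Formula: eta = T * Va / (2 * pi * n * Q)
Step 1 — numerator = T * Va = 140576 * 4.36 = 612911.36
Step 2 — 2 * pi * n = 2 * pi * 2.57 = 16.147786
Step 3 — denominator = 16.147786 * 52324 = 844916.75
Step 4 — eta = 612911.36 / 844916.75 ≈ 0.72541 (5 s.f.)

0.72541


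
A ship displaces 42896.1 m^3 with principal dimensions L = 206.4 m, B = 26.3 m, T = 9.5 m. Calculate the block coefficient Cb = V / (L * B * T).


Formula: Cb = V / (L * B * T)
Step 1 — L * B * T = 206.4 * 26.3 * 9.5 = 51569.04 m^3
Step 2 — Cb = 42896.1 / 51569.04 ≈ 0.83182 (5 s.f.)

0.83182


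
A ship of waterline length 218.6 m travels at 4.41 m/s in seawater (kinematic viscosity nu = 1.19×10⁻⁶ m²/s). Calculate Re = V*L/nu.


Formula: Re = V * L / nu
Step 1 — V * L = 4.41 * 218.6 = 964.026 m^2/s
Step 2 — Re = 964.026 / 1.19e-6 = 8.10e+08

8.10e+08


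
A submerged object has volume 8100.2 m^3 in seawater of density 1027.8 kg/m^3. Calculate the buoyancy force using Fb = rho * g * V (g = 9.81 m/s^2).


Formula: Fb = rho * g * V
Substituting: Fb = 1027.8 * 9.81 * 8100.2
Intermediate: 1027.8 * 9.81 = 10082.718
Result: Fb = 10082.718 * 8100.2 ≈ 81672000 N (5 s.f.)

81672000 N


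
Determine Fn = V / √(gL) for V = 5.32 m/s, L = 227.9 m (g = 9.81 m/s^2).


Formula: Fn = V / sqrt(g * L)
Step 1 — g * L = 9.81 * 227.9 = 2235.699
Step 2 — sqrt(g * L) = sqrt(2235.699) = 47.283179
Step 3 — Fn = 5.32 / 47.283179 ≈ 0.11251 (5 s.f.)

0.11251


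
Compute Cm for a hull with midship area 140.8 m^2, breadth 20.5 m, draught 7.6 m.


Formula: Cm = Am / (B * T)
Step 1 — B * T = 20.5 * 7.6 = 155.8 m^2
Step 2 — Cm = 140.8 / 155.8 ≈ 0.90372 (5 s.f.)

0.90372


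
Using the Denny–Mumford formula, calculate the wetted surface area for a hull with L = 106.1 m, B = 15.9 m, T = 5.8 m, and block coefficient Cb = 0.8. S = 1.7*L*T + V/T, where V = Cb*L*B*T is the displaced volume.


Formula: S = 1.7*L*T + V/T with V = Cb*L*B*T, i.e. S = L * (1.7*T + Cb*B)
Step 1 — 1.7*T = 1.7 * 5.8 = 9.86 m
Step 2 — Cb*B = 0.8 * 15.9 = 12.72 m
Step 3 — 1.7*T + Cb*B = 9.86 + 12.72 = 22.58 m
Step 4 — S = 106.1 * 22.58 ≈ 2395.7 m^2 (5 s.f.)

2395.7 m^2


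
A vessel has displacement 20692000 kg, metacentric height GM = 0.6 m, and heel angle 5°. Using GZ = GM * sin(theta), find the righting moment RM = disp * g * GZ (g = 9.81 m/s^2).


Formula: GZ = GM * sin(theta); RM = disp * g * GZ
Step 1 — GZ = 0.6 * sin(5°) = 0.6 * 0.087156 = 0.052294 m
Step 2 — RM = 20692000 * 9.81 * 0.052294 ≈ 10615000 N·m (5 s.f.)

10615000 N·m


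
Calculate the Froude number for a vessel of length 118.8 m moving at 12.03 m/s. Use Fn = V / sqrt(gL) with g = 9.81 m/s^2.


Formula: Fn = V / sqrt(g * L)
Step 1 — g * L = 9.81 * 118.8 = 1165.428
Step 2 — sqrt(g * L) = sqrt(1165.428) = 34.138366
Step 3 — Fn = 12.03 / 34.138366 ≈ 0.35239 (5 s.f.)

0.35239


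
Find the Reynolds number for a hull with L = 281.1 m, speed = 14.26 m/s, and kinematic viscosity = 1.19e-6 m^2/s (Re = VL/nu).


Formula: Re = V * L / nu
Step 1 — V * L = 14.26 * 281.1 = 4008.486 m^2/s
Step 2 — Re = 4008.486 / 1.19e-6 = 3.37e+09

3.37e+09


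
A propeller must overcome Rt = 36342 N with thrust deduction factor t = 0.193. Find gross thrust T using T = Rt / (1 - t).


Formula: T = Rt / (1 - t)
Step 1 — (1 - t) = 1 - 0.193 = 0.807
Step 2 — T = 36342 / 0.807 ≈ 45033 N (5 s.f.)

45033 N


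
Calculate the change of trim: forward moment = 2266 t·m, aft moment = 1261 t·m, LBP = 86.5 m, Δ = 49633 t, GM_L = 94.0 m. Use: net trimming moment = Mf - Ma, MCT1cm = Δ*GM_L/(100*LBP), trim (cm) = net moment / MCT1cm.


Formula: net trimming moment = Mf - Ma; MCT1cm = Δ*GM_L/(100*LBP); trim = net moment / MCT1cm
Step 1 — net trimming moment = 2266 - 1261 = 1005 t·m
Step 2 — MCT1cm = 49633 * 94.0 / (100 * 86.5) = 539.3644 t·m/cm
Step 3 — trim = 1005 / 539.3644 ≈ 1.8633 cm (5 s.f.)

1.8633 cm


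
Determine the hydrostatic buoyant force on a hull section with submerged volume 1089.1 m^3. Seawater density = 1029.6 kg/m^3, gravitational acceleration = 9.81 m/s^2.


Formula: Fb = rho * g * V
Substituting: Fb = 1029.6 * 9.81 * 1089.1
Intermediate: 1029.6 * 9.81 = 10100.376
Result: Fb = 10100.376 * 1089.1 ≈ 11000000 N (5 s.f.)

11000000 N


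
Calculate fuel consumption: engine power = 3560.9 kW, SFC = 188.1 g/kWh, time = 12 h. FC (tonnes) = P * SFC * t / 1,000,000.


Formula: FC (tonnes) = P * SFC * t / 1,000,000
Step 1 — P * SFC * t = 3560.9 * 188.1 * 12 = 8037663.48 g
Step 2 — FC (tonnes) = 8037663.48 / 1,000,000 ≈ 8.0377 tonnes (5 s.f.)

8.0377 tonnes


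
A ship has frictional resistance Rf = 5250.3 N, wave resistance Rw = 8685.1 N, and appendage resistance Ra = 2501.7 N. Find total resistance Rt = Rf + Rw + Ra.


Formula: Rt = Rf + Rw + Ra
Substituting: Rt = 5250.3 + 8685.1 + 2501.7
Result: Rt = 16437.1 N

16437.1 N


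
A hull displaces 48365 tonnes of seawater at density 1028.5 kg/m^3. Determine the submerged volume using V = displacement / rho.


Formula: V = mass / rho
Step 1 — convert tonnes to kg: 48365 t * 1000 = 48365000 kg
Step 2 — V = 48365000 / 1028.5 ≈ 47025 m^3 (5 s.f.)

47025 m^3


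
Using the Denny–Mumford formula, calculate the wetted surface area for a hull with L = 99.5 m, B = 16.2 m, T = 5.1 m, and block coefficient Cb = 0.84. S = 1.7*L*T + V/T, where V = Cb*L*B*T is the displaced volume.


Formula: S = 1.7*L*T + V/T with V = Cb*L*B*T, i.e. S = L * (1.7*T + Cb*B)
Step 1 — 1.7*T = 1.7 * 5.1 = 8.67 m
Step 2 — Cb*B = 0.84 * 16.2 = 13.608 m
Step 3 — 1.7*T + Cb*B = 8.67 + 13.608 = 22.278 m
Step 4 — S = 99.5 * 22.278 ≈ 2216.7 m^2 (5 s.f.)

2216.7 m^2


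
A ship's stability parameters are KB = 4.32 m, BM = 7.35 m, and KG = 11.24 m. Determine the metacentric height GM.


Formula: GM = KB + BM - KG
Step 1 — KM = KB + BM = 4.32 + 7.35 = 11.67 m
Step 2 — GM = KM - KG = 11.67 - 11.24 = 0.43 m

0.43 m


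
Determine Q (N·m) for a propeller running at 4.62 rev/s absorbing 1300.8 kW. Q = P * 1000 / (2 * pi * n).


Formula: Q = P_W / (2 * pi * n)
Step 1 — P_W = 1300.8 kW * 1000 = 1300800.0 W
Step 2 — 2 * pi * n = 2 * pi * 4.62 = 29.028316
Step 3 — Q = 1300800.0 / 29.028316 ≈ 44811 N·m (5 s.f.)

44811 N·m


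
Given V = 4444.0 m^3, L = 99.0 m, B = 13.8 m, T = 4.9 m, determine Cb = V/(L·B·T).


Formula: Cb = V / (L * B * T)
Step 1 — L * B * T = 99.0 * 13.8 * 4.9 = 6694.38 m^3
Step 2 — Cb = 4444.0 / 6694.38 ≈ 0.66384 (5 s.f.)

0.66384


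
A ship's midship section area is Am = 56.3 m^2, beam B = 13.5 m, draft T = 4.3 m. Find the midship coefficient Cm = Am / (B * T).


Formula: Cm = Am / (B * T)
Step 1 — B * T = 13.5 * 4.3 = 58.05 m^2
Step 2 — Cm = 56.3 / 58.05 ≈ 0.96985 (5 s.f.)

0.96985


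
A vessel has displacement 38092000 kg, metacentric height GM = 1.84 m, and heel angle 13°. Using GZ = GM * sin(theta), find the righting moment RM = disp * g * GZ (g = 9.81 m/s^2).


Formula: GZ = GM * sin(theta); RM = disp * g * GZ
Step 1 — GZ = 1.84 * sin(13°) = 1.84 * 0.224951 = 0.41391 m
Step 2 — RM = 38092000 * 9.81 * 0.41391 ≈ 154670000 N·m (5 s.f.)

154670000 N·m


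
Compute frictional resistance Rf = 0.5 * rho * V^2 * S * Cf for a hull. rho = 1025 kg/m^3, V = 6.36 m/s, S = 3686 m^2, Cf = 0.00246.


Formula: Rf = 0.5 * rho * V^2 * S * Cf
Step 1 — V^2 = 6.36^2 = 40.4496
Step 2 — 0.5 * rho * V^2 = 0.5 * 1025 * 40.4496 = 20730.42
Step 3 — Rf = 20730.42 * 3686 * 0.00246 ≈ 187970 N (5 s.f.)

187970 N


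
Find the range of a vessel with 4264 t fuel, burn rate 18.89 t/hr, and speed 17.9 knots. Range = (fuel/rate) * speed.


Formula: endurance = fuel / rate; range = endurance * speed
Step 1 — endurance = 4264 / 18.89 = 225.7279 hours
Step 2 — range = 225.7279 * 17.9 ≈ 4040.5 nautical miles (5 s.f.)

4040.5 NM


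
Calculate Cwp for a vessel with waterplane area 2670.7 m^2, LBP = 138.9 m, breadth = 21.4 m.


Formula: Cwp = Aw / (L * B)
Step 1 — L * B = 138.9 * 21.4 = 2972.46 m^2
Step 2 — Cwp = 2670.7 / 2972.46 ≈ 0.89848 (5 s.f.)

0.89848


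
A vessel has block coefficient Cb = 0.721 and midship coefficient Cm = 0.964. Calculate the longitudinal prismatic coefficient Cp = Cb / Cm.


Formula: Cp = Cb / Cm
Substituting: Cp = 0.721 / 0.964
Result: Cp ≈ 0.74793 (5 s.f.)

0.74793


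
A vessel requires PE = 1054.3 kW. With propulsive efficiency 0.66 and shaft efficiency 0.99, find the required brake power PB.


Formula: PB = PE / (eta_D * eta_S)
Step 1 — combined efficiency = eta_D * eta_S = 0.66 * 0.99 = 0.6534
Step 2 — PB = 1054.3 / 0.6534 ≈ 1613.6 kW (5 s.f.)

1613.6 kW


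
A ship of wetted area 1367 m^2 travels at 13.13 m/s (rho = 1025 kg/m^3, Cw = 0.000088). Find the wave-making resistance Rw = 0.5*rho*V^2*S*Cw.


Formula: Rw = 0.5 * rho * V^2 * S * Cw
Step 1 — V^2 = 13.13^2 = 172.3969
Step 2 — 0.5 * rho * V^2 = 0.5 * 1025 * 172.3969 = 88353.41125
Step 3 — Rw = 88353.41125 * 1367 * 0.000088 ≈ 10629 N (5 s.f.)

10629 N


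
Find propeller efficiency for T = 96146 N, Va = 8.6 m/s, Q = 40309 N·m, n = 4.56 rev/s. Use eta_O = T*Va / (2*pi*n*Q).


Formula: eta = T * Va / (2 * pi * n * Q)
Step 1 — numerator = T * Va = 96146 * 8.6 = 826855.6
Step 2 — 2 * pi * n = 2 * pi * 4.56 = 28.651325
Step 3 — denominator = 28.651325 * 40309 = 1154906.26
Step 4 — eta = 826855.6 / 1154906.26 ≈ 0.71595 (5 s.f.)

0.71595


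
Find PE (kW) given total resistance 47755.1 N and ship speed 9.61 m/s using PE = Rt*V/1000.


Formula: PE = Rt * V / 1000 (kW)
Step 1 — PE (W) = 47755.1 * 9.61 = 458926.511 W
Step 2 — PE (kW) = 458926.511 / 1000 ≈ 458.93 kW (5 s.f.)

458.93 kW


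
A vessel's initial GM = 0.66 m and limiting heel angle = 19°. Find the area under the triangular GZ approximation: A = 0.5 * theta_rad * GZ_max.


Formula: GZ_max = GM * sin(theta); Area = 0.5 * theta_rad * GZ_max
Step 1 — GZ_max = 0.66 * sin(19°) = 0.66 * 0.325568 = 0.214875 m
Step 2 — theta_rad = 19 * pi/180 = 0.331613 rad
Step 3 — Area = 0.5 * 0.331613 * 0.214875 ≈ 0.035628 m·rad (5 s.f.)

0.035628 m·rad


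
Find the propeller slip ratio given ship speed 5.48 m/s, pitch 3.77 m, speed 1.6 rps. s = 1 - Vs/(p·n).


Formula: s = 1 - Vs / (p * n)
Step 1 — p * n = 3.77 * 1.6 = 6.032
Step 2 — Vs / (p*n) = 5.48 / 6.032 = 0.908488 (6 d.p.)
Step 3 — s = 1 - 0.908488 = 0.091512

0.091512


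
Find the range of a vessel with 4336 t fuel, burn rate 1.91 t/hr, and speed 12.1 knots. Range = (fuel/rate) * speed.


Formula: endurance = fuel / rate; range = endurance * speed
Step 1 — endurance = 4336 / 1.91 = 2270.1571 hours
Step 2 — range = 2270.1571 * 12.1 ≈ 27469 nautical miles (5 s.f.)

27469 NM


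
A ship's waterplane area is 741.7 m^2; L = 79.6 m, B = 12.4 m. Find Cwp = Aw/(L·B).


Formula: Cwp = Aw / (L * B)
Step 1 — L * B = 79.6 * 12.4 = 987.04 m^2
Step 2 — Cwp = 741.7 / 987.04 ≈ 0.75144 (5 s.f.)

0.75144


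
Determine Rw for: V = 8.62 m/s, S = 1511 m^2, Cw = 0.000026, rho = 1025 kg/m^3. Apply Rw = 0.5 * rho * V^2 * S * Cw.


Formula: Rw = 0.5 * rho * V^2 * S * Cw
Step 1 — V^2 = 8.62^2 = 74.3044
Step 2 — 0.5 * rho * V^2 = 0.5 * 1025 * 74.3044 = 38081.005
Step 3 — Rw = 38081.005 * 1511 * 0.000026 ≈ 1496.1 N (5 s.f.)

1496.1 N


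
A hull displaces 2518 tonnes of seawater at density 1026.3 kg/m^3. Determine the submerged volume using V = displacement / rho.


Formula: V = mass / rho
Step 1 — convert tonnes to kg: 2518 t * 1000 = 2518000 kg
Step 2 — V = 2518000 / 1026.3 ≈ 2453.5 m^3 (5 s.f.)

2453.5 m^3


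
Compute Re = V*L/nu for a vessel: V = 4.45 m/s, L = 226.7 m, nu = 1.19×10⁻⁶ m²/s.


Formula: Re = V * L / nu
Step 1 — V * L = 4.45 * 226.7 = 1008.815 m^2/s
Step 2 — Re = 1008.815 / 1.19e-6 = 8.48e+08

8.48e+08


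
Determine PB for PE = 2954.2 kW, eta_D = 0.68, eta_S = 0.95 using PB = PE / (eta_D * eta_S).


Formula: PB = PE / (eta_D * eta_S)
Step 1 — combined efficiency = eta_D * eta_S = 0.68 * 0.95 = 0.646
Step 2 — PB = 2954.2 / 0.646 ≈ 4573.1 kW (5 s.f.)

4573.1 kW


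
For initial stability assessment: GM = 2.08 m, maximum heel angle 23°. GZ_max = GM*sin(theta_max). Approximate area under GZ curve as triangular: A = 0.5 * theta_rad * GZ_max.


Formula: GZ_max = GM * sin(theta); Area = 0.5 * theta_rad * GZ_max
Step 1 — GZ_max = 2.08 * sin(23°) = 2.08 * 0.390731 = 0.81272 m
Step 2 — theta_rad = 23 * pi/180 = 0.401426 rad
Step 3 — Area = 0.5 * 0.401426 * 0.81272 ≈ 0.16312 m·rad (5 s.f.)

0.16312 m·rad


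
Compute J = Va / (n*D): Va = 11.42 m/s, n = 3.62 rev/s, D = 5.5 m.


Formula: J = Va / (n * D)
Step 1 — n * D = 3.62 * 5.5 = 19.91
Step 2 — J = 11.42 / 19.91 ≈ 0.57358 (5 s.f.)

0.57358


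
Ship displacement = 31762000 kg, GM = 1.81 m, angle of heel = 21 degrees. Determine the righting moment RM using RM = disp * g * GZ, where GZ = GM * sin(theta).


Formula: GZ = GM * sin(theta); RM = disp * g * GZ
Step 1 — GZ = 1.81 * sin(21°) = 1.81 * 0.358368 = 0.648646 m
Step 2 — RM = 31762000 * 9.81 * 0.648646 ≈ 202110000 N·m (5 s.f.)

202110000 N·m


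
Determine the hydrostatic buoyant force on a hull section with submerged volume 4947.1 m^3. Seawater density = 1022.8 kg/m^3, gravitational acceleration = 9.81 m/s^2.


Formula: Fb = rho * g * V
Substituting: Fb = 1022.8 * 9.81 * 4947.1
Intermediate: 1022.8 * 9.81 = 10033.668
Result: Fb = 10033.668 * 4947.1 ≈ 49638000 N (5 s.f.)

49638000 N


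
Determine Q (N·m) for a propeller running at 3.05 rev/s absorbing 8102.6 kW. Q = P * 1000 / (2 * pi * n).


Formula: Q = P_W / (2 * pi * n)
Step 1 — P_W = 8102.6 kW * 1000 = 8102600.0 W
Step 2 — 2 * pi * n = 2 * pi * 3.05 = 19.163715
Step 3 — Q = 8102600.0 / 19.163715 ≈ 422810 N·m (5 s.f.)

422810 N·m


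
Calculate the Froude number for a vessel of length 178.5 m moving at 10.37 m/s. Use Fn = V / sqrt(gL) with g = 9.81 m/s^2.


Formula: Fn = V / sqrt(g * L)
Step 1 — g * L = 9.81 * 178.5 = 1751.085
Step 2 — sqrt(g * L) = sqrt(1751.085) = 41.845968
Step 3 — Fn = 10.37 / 41.845968 ≈ 0.24781 (5 s.f.)

0.24781


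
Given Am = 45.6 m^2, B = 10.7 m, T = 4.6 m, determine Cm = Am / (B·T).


Formula: Cm = Am / (B * T)
Step 1 — B * T = 10.7 * 4.6 = 49.22 m^2
Step 2 — Cm = 45.6 / 49.22 ≈ 0.92645 (5 s.f.)

0.92645


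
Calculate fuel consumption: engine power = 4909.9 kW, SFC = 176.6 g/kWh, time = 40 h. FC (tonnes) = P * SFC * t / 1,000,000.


Formula: FC (tonnes) = P * SFC * t / 1,000,000
Step 1 — P * SFC * t = 4909.9 * 176.6 * 40 = 34683533.6 g
Step 2 — FC (tonnes) = 34683533.6 / 1,000,000 ≈ 34.684 tonnes (5 s.f.)

34.684 tonnes


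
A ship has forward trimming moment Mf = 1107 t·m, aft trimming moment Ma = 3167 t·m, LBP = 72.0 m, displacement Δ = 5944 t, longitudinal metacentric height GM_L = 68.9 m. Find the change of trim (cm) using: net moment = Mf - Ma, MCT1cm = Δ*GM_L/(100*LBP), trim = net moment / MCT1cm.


Formula: net trimming moment = Mf - Ma; MCT1cm = Δ*GM_L/(100*LBP); trim = net moment / MCT1cm
Step 1 — net trimming moment = 1107 - 3167 = -2060 t·m
Step 2 — MCT1cm = 5944 * 68.9 / (100 * 72.0) = 56.8808 t·m/cm
Step 3 — trim = -2060 / 56.8808 ≈ -36.216 cm (5 s.f.)

-36.216 cm


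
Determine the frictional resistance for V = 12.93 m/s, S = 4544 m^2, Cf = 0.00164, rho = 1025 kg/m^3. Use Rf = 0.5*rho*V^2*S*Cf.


Formula: Rf = 0.5 * rho * V^2 * S * Cf
Step 1 — V^2 = 12.93^2 = 167.1849
Step 2 — 0.5 * rho * V^2 = 0.5 * 1025 * 167.1849 = 85682.26125
Step 3 — Rf = 85682.26125 * 4544 * 0.00164 ≈ 638520 N (5 s.f.)

638520 N


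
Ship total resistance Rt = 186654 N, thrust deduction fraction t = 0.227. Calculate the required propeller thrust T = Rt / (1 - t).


Formula: T = Rt / (1 - t)
Step 1 — (1 - t) = 1 - 0.227 = 0.773
Step 2 — T = 186654 / 0.773 ≈ 241470 N (5 s.f.)

241470 N


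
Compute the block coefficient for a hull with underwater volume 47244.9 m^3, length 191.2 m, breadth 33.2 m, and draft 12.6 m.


Formula: Cb = V / (L * B * T)
Step 1 — L * B * T = 191.2 * 33.2 * 12.6 = 79982.784 m^3
Step 2 — Cb = 47244.9 / 79982.784 ≈ 0.59069 (5 s.f.)

0.59069


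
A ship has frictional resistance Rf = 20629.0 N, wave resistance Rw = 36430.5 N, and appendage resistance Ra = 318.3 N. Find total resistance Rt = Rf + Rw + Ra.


Formula: Rt = Rf + Rw + Ra
Substituting: Rt = 20629.0 + 36430.5 + 318.3
Result: Rt = 57377.8 N

57377.8 N


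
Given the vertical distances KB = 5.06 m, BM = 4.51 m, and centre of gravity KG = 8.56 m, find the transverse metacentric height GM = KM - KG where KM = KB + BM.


Formula: GM = KB + BM - KG
Step 1 — KM = KB + BM = 5.06 + 4.51 = 9.57 m
Step 2 — GM = KM - KG = 9.57 - 8.56 = 1.01 m

1.01 m


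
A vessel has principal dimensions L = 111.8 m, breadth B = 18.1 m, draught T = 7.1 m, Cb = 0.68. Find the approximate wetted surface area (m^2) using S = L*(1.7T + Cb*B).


Formula: S = 1.7*L*T + V/T with V = Cb*L*B*T, i.e. S = L * (1.7*T + Cb*B)
Step 1 — 1.7*T = 1.7 * 7.1 = 12.07 m
Step 2 — Cb*B = 0.68 * 18.1 = 12.308 m
Step 3 — 1.7*T + Cb*B = 12.07 + 12.308 = 24.378 m
Step 4 — S = 111.8 * 24.378 ≈ 2725.5 m^2 (5 s.f.)

2725.5 m^2
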